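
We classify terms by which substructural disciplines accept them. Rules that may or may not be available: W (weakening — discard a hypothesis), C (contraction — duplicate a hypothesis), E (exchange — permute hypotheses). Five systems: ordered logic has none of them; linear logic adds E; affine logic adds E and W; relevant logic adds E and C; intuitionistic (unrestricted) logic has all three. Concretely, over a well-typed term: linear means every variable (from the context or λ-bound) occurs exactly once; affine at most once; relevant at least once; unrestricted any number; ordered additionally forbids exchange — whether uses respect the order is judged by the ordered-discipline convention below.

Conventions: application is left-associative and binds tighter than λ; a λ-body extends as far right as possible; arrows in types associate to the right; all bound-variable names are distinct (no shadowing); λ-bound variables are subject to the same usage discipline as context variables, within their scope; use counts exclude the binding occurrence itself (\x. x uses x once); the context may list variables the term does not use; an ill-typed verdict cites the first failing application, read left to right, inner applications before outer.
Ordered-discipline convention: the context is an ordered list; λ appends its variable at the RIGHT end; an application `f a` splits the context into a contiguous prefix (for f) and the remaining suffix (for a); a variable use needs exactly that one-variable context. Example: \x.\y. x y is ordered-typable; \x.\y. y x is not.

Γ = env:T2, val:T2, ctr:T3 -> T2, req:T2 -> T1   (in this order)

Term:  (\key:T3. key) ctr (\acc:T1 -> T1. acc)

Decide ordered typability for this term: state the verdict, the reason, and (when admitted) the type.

no — a type mismatch blocks all five
variable uses: env: 0×; val: 0×; ctr: 1×; req: 0×; key (λ-bound): 1×; acc (λ-bound): 1×
order of uses: key, ctr, acc
typing: ill-typed: an argument T3 -> T2 mismatches the expected T3
all disciplines: ordered ✗ · linear ✗ · affine ✗ · relevant ✗ · unrestricted ✗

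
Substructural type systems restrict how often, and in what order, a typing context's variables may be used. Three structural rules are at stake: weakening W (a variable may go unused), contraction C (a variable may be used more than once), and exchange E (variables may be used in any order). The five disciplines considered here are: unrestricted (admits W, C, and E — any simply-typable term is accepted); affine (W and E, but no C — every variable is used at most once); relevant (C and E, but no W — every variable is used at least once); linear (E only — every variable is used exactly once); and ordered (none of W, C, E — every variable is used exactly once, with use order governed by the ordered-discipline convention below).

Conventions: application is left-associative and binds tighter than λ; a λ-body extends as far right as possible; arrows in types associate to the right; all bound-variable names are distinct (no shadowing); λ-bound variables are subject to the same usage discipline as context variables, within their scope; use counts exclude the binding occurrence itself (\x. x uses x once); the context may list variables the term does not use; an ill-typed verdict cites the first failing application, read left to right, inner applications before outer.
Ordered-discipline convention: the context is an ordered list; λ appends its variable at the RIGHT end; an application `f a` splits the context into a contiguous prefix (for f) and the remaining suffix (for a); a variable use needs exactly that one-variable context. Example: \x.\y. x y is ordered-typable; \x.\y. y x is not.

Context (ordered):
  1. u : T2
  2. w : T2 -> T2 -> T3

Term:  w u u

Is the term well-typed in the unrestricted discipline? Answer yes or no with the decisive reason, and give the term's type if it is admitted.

yes — typability at T3 is all that's needed; term : T3
usage: u=2; w=1
use order (left to right): w, u, u
typing: the term checks, with type T3
across the five disciplines: ordered ✗ | linear ✗ | affine ✗ | relevant ✓ | unrestricted ✓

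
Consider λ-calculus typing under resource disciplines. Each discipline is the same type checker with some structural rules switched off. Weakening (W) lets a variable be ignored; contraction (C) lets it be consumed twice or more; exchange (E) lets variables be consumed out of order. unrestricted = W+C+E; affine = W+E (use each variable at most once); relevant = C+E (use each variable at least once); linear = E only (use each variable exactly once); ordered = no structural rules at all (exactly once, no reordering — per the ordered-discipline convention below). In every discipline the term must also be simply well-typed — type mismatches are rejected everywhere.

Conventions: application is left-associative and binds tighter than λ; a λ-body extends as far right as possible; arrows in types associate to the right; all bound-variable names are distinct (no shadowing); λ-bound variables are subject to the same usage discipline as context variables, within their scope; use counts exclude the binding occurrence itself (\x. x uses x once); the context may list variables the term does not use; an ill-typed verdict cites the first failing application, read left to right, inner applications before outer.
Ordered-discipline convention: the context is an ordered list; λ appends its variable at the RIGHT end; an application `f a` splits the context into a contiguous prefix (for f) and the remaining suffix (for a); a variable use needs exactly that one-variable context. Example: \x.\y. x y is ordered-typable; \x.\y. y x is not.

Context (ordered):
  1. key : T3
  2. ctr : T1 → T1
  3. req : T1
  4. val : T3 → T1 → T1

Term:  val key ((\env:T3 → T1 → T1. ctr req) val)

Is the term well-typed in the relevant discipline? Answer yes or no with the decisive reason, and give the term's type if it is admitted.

no — unused: env — weakening required
usage: key: 1×; ctr: 1×; req: 1×; val: 2×; env [bound]: 0×
left-to-right use order: val, key, ctr, req, val
typing: ✓ — T1
summary: ordered ✗ | linear ✗ | affine ✗ | relevant ✗ | unrestricted ✓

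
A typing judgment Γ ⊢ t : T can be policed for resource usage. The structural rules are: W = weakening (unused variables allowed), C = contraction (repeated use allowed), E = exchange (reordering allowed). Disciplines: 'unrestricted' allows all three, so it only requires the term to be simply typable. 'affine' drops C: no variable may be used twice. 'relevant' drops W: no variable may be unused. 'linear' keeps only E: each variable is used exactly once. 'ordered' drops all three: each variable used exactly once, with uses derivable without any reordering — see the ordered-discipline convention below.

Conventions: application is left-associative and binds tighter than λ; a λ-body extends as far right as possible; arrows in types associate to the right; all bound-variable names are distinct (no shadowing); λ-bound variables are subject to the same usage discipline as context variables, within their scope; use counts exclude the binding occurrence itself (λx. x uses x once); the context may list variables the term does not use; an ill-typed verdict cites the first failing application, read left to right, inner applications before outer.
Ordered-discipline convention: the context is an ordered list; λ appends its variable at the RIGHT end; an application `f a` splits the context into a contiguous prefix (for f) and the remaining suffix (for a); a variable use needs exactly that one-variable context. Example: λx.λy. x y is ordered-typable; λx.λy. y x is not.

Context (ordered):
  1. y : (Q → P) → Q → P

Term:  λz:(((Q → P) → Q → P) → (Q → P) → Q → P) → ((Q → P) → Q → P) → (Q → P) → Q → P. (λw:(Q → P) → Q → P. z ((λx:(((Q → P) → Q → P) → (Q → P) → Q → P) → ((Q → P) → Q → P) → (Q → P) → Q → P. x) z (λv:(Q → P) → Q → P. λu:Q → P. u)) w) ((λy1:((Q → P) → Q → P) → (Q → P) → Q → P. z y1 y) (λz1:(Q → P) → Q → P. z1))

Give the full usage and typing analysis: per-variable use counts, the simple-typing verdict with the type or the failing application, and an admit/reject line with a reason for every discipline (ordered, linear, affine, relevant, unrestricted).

counts: y ×1, z [bound] ×3, w [bound] ×1, x [bound] ×1, v [bound] ×0, u [bound] ×1, y1 [bound] ×1, z1 [bound] ×1
left-to-right use order: z, x, z, u, w, z, y1, y, z1
typing: well-typed — term : ((((Q → P) → Q → P) → (Q → P) → Q → P) → ((Q → P) → Q → P) → (Q → P) → Q → P) → (Q → P) → Q → P
ordered ✗ (repeated use of z ×3; unused: v — weakening required)
linear ✗ (repeated use of z ×3; unused: v — weakening required)
affine ✗ (repeated use of z ×3)
relevant ✗ (unused: v — weakening required)
unrestricted ✓ (simply typable at ((((Q → P) → Q → P) → (Q → P) → Q → P) → ((Q → P) → Q → P) → (Q → P) → Q → P) → (Q → P) → Q → P; W, C, E all held)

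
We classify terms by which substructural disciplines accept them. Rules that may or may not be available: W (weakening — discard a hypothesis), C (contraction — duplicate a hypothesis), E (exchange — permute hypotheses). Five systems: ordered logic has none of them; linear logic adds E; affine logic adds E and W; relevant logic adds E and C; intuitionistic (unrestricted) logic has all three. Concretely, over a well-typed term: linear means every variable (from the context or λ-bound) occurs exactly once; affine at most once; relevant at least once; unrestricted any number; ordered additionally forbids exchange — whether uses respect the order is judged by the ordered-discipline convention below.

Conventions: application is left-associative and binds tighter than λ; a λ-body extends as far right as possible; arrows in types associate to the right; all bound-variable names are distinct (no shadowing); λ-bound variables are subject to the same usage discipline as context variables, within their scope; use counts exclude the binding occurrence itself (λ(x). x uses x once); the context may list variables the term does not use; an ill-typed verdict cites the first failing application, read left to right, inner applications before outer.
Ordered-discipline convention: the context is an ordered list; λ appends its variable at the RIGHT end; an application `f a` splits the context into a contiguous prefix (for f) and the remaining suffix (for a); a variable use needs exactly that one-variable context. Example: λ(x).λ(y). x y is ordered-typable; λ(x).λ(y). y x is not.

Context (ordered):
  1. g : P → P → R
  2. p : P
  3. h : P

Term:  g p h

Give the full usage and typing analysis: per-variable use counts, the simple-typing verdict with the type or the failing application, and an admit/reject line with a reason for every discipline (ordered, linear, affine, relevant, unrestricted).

use counts: g: 1×, p: 1×, h: 1×
left-to-right use order: g, p, h
typing: well-typed — term : R
ordered ✓ (one use each (g, p, h); ordered split holds)
linear ✓ (exactly-once usage across g, p, h)
affine ✓ (no duplicate uses among g, p, h)
relevant ✓ (at least one use each (g, p, h))
unrestricted ✓ (type-checks (R) and nothing is barred)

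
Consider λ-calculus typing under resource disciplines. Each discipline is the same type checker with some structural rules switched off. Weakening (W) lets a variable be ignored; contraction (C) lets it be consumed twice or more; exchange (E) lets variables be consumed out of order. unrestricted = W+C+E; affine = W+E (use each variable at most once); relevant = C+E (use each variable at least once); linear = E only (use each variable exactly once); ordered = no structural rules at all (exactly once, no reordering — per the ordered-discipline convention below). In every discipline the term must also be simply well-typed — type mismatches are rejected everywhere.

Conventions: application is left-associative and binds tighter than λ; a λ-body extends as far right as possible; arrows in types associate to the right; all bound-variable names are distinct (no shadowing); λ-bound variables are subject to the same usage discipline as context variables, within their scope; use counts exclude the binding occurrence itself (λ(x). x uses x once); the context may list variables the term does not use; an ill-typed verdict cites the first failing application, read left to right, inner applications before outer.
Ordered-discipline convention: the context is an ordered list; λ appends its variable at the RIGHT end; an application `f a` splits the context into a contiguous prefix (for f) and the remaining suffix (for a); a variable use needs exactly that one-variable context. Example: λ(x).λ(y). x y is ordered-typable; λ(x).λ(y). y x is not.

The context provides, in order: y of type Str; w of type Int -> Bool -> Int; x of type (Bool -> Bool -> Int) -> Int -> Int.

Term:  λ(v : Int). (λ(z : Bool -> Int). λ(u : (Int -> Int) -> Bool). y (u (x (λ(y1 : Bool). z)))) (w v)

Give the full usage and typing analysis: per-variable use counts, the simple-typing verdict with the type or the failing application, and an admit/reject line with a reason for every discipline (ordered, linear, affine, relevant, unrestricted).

use counts: y: 1, w: 1, x: 1, v (bound): 1, z (bound): 1, u (bound): 1, y1 (bound): 0
use order (left to right): y, u, x, z, w, v
typing: ill-typed: applying a non-function (Str)
ordered: ✗ — not simply typable
linear: ✗ — fails simple typing
affine: ✗ — a type mismatch blocks all five
relevant: ✗ — the type mismatch rejects it
unrestricted: ✗ — not simply typable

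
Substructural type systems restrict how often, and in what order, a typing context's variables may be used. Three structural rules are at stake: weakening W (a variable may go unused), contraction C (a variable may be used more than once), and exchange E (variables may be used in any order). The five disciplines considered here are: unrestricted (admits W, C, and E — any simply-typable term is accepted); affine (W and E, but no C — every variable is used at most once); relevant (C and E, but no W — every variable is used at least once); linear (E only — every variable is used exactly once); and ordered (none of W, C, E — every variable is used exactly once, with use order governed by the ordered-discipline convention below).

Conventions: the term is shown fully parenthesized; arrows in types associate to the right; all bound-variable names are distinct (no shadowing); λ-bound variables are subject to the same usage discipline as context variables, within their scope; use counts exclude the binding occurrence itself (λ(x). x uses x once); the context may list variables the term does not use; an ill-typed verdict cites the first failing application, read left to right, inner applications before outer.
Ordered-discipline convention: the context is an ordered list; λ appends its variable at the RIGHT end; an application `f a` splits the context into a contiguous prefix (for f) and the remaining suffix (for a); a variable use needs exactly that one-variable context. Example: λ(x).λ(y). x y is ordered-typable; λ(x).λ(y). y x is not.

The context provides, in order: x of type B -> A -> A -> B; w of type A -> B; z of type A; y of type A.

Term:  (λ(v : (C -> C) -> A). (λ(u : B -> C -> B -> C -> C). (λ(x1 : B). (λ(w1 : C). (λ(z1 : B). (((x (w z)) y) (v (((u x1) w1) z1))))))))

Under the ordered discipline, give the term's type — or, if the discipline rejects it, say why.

term : ((C -> C) -> A) -> (B -> C -> B -> C -> C) -> B -> C -> B -> B
variable uses: x: 1; w: 1; z: 1; y: 1; v (λ-bound): 1; u (λ-bound): 1; x1 (λ-bound): 1; w1 (λ-bound): 1; z1 (λ-bound): 1
use order (left to right): x, w, z, y, v, u, x1, w1, z1
typing: well-typed — term : ((C -> C) -> A) -> (B -> C -> B -> C -> C) -> B -> C -> B -> B
all disciplines: ordered ✓ · linear ✓ · affine ✓ · relevant ✓ · unrestricted ✓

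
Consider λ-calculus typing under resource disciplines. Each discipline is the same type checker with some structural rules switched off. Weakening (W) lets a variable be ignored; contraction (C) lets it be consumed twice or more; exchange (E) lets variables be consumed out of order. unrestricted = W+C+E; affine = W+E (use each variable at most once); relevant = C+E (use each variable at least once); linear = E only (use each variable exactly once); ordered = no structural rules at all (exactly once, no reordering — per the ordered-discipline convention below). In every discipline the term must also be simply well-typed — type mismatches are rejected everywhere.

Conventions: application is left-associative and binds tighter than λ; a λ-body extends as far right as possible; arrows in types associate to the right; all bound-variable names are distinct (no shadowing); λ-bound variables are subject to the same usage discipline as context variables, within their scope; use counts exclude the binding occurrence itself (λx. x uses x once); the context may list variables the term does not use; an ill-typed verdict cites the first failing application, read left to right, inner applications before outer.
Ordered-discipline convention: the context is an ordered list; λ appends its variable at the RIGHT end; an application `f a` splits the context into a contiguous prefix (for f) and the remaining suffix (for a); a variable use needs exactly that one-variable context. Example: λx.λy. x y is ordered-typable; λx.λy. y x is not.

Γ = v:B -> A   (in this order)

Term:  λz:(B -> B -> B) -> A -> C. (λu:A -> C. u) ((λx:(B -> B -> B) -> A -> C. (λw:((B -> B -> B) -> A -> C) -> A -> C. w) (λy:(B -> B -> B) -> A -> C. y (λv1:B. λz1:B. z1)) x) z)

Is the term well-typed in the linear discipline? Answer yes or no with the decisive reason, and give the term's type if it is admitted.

no — v, v1 left unused
usage: v ×0, z (λ-bound) ×1, u (λ-bound) ×1, x (λ-bound) ×1, w (λ-bound) ×1, y (λ-bound) ×1, v1 (λ-bound) ×0, z1 (λ-bound) ×1
order of uses: u, w, y, z1, x, z
typing: ✓ — ((B -> B -> B) -> A -> C) -> A -> C
across the five disciplines: ordered ✗ · linear ✗ · affine ✓ · relevant ✗ · unrestricted ✓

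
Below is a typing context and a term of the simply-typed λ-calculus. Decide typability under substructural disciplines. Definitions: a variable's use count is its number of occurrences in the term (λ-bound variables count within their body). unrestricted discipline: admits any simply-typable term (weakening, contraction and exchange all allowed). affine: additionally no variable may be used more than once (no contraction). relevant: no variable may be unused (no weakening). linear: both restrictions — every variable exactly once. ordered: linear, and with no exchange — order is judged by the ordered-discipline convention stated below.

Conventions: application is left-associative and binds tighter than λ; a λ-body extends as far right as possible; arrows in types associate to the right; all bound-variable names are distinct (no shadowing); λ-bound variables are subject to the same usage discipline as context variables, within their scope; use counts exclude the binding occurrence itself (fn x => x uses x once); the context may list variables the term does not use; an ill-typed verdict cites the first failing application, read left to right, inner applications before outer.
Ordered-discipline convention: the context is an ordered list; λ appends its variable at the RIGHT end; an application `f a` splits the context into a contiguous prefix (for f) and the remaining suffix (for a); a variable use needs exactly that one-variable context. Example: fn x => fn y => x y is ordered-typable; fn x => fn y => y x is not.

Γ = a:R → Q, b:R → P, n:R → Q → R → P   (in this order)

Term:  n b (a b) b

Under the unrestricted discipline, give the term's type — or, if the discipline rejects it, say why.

not well-typed under unrestricted — not simply typable
use counts: a: 1, b: 3, n: 1
order of uses: n, b, a, b, b
typing: ill-typed: an argument R → P mismatches the expected R
across the five disciplines: ordered ✗ · linear ✗ · affine ✗ · relevant ✗ · unrestricted ✗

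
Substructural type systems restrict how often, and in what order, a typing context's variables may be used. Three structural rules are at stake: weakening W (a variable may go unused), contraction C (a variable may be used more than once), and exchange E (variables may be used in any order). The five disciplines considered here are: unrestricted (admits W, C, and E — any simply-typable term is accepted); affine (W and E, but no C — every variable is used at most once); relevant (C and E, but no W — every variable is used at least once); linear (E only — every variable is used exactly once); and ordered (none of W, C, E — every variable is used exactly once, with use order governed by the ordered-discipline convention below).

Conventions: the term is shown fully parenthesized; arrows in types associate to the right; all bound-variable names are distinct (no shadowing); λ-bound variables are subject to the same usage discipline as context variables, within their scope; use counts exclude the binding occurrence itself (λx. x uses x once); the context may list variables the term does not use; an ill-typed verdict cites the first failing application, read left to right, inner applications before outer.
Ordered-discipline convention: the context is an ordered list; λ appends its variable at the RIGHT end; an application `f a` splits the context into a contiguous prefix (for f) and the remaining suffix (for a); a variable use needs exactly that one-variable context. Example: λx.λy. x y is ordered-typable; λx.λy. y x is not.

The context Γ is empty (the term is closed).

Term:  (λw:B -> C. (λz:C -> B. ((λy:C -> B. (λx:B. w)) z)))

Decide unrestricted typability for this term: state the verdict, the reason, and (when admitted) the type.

yes — type-checks ((B -> C) -> (C -> B) -> B -> B -> C) and nothing is barred; term : (B -> C) -> (C -> B) -> B -> B -> C
counts: w (bound): 1; z (bound): 1; y (bound): 0; x (bound): 0
uses in reading order: w, z
typing: well-typed at (B -> C) -> (C -> B) -> B -> B -> C
all disciplines: ordered ✗ | linear ✗ | affine ✓ | relevant ✗ | unrestricted ✓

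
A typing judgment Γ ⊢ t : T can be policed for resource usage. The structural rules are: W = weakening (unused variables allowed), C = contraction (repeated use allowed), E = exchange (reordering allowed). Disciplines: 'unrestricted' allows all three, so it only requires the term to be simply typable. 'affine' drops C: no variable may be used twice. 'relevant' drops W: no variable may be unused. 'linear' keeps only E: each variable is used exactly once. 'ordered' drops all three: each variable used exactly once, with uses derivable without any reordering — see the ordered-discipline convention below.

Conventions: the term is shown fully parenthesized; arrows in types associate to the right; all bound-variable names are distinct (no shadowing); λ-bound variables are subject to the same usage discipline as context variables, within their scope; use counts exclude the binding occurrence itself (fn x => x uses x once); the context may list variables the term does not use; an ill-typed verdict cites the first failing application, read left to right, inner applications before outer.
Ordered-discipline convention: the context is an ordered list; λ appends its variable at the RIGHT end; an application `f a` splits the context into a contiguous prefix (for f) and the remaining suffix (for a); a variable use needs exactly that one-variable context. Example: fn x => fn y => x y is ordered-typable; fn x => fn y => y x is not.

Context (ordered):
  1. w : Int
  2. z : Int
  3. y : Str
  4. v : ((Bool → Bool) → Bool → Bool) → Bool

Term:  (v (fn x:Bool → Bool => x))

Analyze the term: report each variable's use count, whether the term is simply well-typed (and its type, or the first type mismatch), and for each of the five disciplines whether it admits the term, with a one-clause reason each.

usage: w=0; z=0; y=0; v=1; x (bound)=1
left-to-right use order: v, x
typing: ✓ — Bool
ordered: ✗ — w, z, y left unused
linear: ✗ — w, z, y left unused
affine: ✓ — at most one use each (w, z, y, v, x)
relevant: ✗ — w, z, y left unused
unrestricted: ✓ — well-typed at Bool; no restrictions here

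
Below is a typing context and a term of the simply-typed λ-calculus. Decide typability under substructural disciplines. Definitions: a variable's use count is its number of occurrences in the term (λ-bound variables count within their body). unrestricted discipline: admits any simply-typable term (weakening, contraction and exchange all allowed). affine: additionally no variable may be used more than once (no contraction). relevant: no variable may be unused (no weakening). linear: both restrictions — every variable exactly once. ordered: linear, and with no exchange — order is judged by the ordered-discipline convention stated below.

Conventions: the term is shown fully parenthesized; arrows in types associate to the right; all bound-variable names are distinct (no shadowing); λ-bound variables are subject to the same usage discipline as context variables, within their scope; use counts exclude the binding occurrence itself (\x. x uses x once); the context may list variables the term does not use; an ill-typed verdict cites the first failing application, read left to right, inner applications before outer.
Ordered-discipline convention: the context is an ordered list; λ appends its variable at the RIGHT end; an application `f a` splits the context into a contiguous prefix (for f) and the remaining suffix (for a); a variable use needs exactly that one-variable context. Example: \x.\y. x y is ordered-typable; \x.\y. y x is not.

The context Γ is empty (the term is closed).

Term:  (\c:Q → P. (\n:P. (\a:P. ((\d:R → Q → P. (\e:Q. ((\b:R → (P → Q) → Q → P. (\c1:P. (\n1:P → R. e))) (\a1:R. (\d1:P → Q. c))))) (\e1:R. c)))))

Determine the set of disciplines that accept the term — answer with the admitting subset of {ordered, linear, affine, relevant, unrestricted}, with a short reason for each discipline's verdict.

admitted in: unrestricted
counts: c (bound)=2, n (bound)=0, a (bound)=0, d (bound)=0, e (bound)=1, b (bound)=0, c1 (bound)=0, n1 (bound)=0, a1 (bound)=0, d1 (bound)=0, e1 (bound)=0
uses in reading order: e, c, c
typing: ✓ — (Q → P) → P → P → Q → P → (P → R) → Q
ordered ✗ (repeated use of c ×2; n, a, d, b, c1, n1, a1, d1, e1 never used (weakening))
linear ✗ (repeated use of c ×2; n, a, d, b, c1, n1, a1, d1, e1 never used (weakening))
affine ✗ (repeated use of c ×2)
relevant ✗ (n, a, d, b, c1, n1, a1, d1, e1 never used (weakening))
unrestricted ✓ (well-typed at (Q → P) → P → P → Q → P → (P → R) → Q; no restrictions here)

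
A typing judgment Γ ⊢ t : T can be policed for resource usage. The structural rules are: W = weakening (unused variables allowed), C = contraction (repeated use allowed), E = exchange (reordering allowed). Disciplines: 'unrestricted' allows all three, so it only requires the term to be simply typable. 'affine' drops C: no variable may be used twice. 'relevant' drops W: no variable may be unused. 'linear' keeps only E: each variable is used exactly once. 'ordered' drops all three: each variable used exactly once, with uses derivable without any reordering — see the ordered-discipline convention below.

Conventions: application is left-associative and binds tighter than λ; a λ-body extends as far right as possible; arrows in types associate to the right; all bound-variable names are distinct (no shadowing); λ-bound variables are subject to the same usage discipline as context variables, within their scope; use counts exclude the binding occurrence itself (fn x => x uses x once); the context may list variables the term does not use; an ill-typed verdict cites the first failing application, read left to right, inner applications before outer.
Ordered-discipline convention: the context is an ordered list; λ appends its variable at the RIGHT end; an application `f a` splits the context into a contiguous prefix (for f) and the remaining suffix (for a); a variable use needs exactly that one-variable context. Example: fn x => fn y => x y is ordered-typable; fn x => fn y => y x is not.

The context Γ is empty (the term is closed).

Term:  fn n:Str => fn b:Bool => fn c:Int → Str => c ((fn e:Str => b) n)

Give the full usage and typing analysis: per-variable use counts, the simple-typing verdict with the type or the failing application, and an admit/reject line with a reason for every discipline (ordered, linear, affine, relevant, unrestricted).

counts: n (λ-bound) ×1; b (λ-bound) ×1; c (λ-bound) ×1; e (λ-bound) ×0
uses in reading order: c, b, n
typing: ill-typed: an argument Bool mismatches the expected Int
ordered: ✗, the type mismatch rejects it
linear: ✗, not simply typable
affine: ✗, fails simple typing
relevant: ✗, a type mismatch blocks all five
unrestricted: ✗, the type mismatch rejects it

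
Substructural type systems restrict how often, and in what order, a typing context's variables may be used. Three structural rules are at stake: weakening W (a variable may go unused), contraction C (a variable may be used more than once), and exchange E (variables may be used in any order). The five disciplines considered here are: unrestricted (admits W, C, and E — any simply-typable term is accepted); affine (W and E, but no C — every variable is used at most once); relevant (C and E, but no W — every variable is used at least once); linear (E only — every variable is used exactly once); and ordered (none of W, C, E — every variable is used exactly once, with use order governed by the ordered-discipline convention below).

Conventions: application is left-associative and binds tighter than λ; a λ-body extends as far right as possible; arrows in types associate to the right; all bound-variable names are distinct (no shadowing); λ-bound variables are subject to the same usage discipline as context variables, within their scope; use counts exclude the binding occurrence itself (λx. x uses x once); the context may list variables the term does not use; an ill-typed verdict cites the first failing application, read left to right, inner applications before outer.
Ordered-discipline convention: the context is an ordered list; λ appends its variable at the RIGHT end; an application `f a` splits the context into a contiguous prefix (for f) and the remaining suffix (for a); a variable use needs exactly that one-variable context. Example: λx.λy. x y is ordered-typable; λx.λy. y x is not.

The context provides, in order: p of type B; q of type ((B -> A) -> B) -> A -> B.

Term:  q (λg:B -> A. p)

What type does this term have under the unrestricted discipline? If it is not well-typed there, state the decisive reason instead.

term : A -> B
usage: p ×1; q ×1; g (λ-bound) ×0
uses in reading order: q, p
typing: well-typed — term : A -> B
across the five disciplines: ordered ✗ | linear ✗ | affine ✓ | relevant ✗ | unrestricted ✓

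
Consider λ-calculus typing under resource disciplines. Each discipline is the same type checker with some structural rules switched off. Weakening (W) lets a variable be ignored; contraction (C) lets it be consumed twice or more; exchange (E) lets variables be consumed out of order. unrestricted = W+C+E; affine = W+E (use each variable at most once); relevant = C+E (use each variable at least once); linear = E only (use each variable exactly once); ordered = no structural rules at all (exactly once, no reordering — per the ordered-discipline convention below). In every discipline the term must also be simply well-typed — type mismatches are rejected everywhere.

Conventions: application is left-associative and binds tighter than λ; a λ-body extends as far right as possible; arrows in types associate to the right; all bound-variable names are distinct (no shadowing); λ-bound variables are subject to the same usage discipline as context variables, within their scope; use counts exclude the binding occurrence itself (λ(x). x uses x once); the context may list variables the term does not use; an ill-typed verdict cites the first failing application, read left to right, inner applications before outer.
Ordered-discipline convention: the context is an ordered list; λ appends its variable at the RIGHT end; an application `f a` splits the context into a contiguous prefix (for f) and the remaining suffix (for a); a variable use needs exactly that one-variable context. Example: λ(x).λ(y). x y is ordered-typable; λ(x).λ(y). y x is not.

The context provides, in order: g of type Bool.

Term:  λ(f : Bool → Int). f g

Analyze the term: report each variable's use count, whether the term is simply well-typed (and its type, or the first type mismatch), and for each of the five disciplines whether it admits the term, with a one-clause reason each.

variable uses: g ×1, f [bound] ×1
use order (left to right): f, g
typing: ✓ — (Bool → Int) → Int
ordered: ✗, needs exchange: uses follow f, g
linear: ✓, single use per variable (g, f)
affine: ✓, no duplicate uses among g, f
relevant: ✓, every one of g, f appears
unrestricted: ✓, type-checks ((Bool → Int) → Int) and nothing is barred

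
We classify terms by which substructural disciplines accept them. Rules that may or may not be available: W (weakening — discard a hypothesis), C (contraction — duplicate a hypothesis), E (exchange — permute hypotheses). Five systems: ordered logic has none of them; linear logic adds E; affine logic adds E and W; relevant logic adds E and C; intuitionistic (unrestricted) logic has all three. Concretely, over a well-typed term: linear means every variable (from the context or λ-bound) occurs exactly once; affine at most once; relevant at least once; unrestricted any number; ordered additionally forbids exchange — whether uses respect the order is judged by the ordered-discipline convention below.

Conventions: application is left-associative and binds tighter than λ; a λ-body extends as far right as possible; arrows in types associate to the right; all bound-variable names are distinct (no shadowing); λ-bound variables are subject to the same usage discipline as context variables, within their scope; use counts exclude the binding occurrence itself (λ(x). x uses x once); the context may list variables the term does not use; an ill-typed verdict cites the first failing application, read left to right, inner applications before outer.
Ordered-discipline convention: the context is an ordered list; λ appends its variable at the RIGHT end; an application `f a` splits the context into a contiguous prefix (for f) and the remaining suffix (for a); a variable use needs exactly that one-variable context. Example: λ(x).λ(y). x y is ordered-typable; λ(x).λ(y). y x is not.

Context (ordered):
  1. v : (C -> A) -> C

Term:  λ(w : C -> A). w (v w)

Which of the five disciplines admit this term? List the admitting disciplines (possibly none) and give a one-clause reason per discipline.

admitted by: relevant, unrestricted
variable uses: v ×1; w (λ-bound) ×2
uses in reading order: w, v, w
typing: the term checks, with type (C -> A) -> A
ordered: ✗, repeated use of w ×2
linear: ✗, repeated use of w ×2
affine: ✗, repeated use of w ×2
relevant: ✓, every one of v, w appears
unrestricted: ✓, type-checks ((C -> A) -> A) and nothing is barred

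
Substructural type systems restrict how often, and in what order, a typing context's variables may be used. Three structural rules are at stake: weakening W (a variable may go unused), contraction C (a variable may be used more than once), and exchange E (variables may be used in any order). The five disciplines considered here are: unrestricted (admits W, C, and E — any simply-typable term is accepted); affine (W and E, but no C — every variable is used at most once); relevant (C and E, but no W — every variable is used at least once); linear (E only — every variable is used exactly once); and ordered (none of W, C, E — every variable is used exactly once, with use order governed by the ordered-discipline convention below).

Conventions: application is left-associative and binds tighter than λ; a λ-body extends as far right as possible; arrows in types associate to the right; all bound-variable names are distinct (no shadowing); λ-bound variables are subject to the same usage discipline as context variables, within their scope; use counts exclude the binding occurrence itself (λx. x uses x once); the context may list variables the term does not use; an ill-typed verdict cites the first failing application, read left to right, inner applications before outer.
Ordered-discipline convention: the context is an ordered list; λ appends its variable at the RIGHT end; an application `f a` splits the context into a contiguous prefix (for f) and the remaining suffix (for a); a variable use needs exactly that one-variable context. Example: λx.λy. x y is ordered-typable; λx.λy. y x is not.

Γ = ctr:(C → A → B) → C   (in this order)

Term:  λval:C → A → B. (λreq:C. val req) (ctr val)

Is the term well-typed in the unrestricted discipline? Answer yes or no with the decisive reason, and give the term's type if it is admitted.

yes — typability at (C → A → B) → A → B is all that's needed; term : (C → A → B) → A → B
variable uses: ctr: 1×, val (λ-bound): 2×, req (λ-bound): 1×
use order (left to right): val, req, ctr, val
typing: well-typed — term : (C → A → B) → A → B
summary: ordered ✗, linear ✗, affine ✗, relevant ✓, unrestricted ✓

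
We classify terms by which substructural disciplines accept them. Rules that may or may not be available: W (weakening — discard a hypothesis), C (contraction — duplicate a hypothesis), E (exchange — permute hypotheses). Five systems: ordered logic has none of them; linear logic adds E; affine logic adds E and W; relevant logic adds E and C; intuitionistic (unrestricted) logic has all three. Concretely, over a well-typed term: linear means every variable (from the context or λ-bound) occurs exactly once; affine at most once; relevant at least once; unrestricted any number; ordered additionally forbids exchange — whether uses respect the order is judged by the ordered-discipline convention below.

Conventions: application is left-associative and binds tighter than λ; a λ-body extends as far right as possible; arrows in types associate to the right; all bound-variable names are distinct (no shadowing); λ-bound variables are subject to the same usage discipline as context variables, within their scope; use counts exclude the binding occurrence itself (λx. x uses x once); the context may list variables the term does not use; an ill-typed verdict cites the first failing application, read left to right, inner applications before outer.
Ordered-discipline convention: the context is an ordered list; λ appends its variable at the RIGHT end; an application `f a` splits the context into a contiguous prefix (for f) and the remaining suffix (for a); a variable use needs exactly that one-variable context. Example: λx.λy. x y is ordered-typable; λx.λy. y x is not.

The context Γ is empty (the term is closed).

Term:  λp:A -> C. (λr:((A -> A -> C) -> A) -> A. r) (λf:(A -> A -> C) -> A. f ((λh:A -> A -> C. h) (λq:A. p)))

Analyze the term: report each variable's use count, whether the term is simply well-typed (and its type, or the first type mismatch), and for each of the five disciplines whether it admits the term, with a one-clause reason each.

counts: p [bound]=1; r [bound]=1; f [bound]=1; h [bound]=1; q [bound]=0
use order (left to right): r, f, h, p
typing: the term checks, with type (A -> C) -> ((A -> A -> C) -> A) -> A
ordered: ✗ — q never used (weakening)
linear: ✗ — q never used (weakening)
affine: ✓ — none of p, r, f, h, q used more than once
relevant: ✗ — q never used (weakening)
unrestricted: ✓ — typability at (A -> C) -> ((A -> A -> C) -> A) -> A is all that's needed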